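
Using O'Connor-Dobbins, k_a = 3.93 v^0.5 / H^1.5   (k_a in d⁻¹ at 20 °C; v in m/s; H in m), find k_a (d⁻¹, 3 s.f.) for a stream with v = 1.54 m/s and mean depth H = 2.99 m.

k_a ≈ 0.943 d⁻¹

k_a = 3.93 × 1.54^0.5 / 2.99^1.5 = 3.93 × 1.241 / 5.170 = 0.9433 d⁻¹.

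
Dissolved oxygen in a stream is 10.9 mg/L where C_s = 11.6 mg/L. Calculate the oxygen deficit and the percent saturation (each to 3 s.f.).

D = C_s − C = 11.6 − 10.9 = 0.700 mg/L.
% saturation = 10.9/11.6 × 100 = 94.0 %.

D ≈ 0.700 mg/L; 94.0 % saturation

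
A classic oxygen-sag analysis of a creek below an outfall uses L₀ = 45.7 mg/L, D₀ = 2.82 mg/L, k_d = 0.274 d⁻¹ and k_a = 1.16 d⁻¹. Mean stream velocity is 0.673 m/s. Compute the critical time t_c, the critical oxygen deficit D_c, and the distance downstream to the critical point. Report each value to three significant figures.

t_c ≈ 1.38 d; D_c ≈ 7.40 mg/L; x_c ≈ 80.1 km

t_c = [1/(k_a−k_d)] ln[(k_a/k_d)(1 − D₀(k_a−k_d)/(k_d L₀))]
= [1/(1.16−0.274)] ln[(1.16/0.274)(1 − 2.82×0.8860/(0.274×45.7))]
= (1/0.8860) ln[4.234 × 0.8005] = 1.129 × ln(3.389) = 1.129 × 1.220 = 1.378 d.
D_c = (k_d/k_a) L₀ e^(−k_d t_c) = (0.274/1.16) × 45.7 × e^(−0.274×1.378) = 0.2362 × 45.7 × 0.6856 = 7.401 mg/L.
x_c = v t_c = 0.673 m/s × 1.378 d × 86400 s/d = 80100 m ≈ 80.1 km.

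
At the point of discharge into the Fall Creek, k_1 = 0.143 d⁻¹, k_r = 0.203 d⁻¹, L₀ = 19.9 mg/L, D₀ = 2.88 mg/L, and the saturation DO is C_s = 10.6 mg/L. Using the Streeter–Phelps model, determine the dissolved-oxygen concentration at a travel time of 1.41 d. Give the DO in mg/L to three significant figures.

k_1 L₀/(k_r−k_1) = 0.143×19.9/(0.203−0.143) = 2.846/0.06000 = 47.43 mg/L.
e^(−k_1 t) = e^(−0.143×1.410) = 0.8174; e^(−k_r t) = e^(−0.203×1.410) = 0.7511.
D = 47.43 × (0.8174 − 0.7511) + 2.88 × 0.7511 = 3.145 + 2.163 = 5.308 mg/L.
DO = C_s − D = 10.6 − 5.308 = 5.292 mg/L.

DO ≈ 5.29 mg/L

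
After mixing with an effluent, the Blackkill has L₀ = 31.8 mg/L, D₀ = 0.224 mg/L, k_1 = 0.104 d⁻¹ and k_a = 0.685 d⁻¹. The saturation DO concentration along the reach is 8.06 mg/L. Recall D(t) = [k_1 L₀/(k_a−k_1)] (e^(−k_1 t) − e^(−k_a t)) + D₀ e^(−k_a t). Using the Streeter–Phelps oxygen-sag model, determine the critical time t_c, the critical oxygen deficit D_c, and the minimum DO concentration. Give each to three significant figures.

With k_a/k_1 = 6.587 and 1 − D₀(k_a−k_1)/(k_1 L₀) = 0.9606,
t_c = ln(6.587 × 0.9606) / (0.685 − 0.104) = ln(6.327) / 0.5810 = 1.845/0.5810 = 3.175 d.
D_c = (k_1/k_a) L₀ e^(−k_1 t_c) = (0.104/0.685) × 31.8 × e^(−0.104×3.175) = 0.1518 × 31.8 × 0.7188 = 3.470 mg/L.
Minimum DO = C_s − D_c = 8.06 − 3.470 = 4.590 mg/L.

t_c ≈ 3.18 d; D_c ≈ 3.47 mg/L; min DO ≈ 4.59 mg/L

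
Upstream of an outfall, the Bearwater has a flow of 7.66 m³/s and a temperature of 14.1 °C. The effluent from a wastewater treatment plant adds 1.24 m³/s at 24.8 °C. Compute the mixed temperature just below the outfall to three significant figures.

15.6 °C

Flow-weighted mixing: C = (Q_r C_r + Q_w C_w)/(Q_r + Q_w)
= (7.66×14.1 + 1.24×24.8)/(7.66 + 1.24) = 138.8/8.900 = 15.59 °C.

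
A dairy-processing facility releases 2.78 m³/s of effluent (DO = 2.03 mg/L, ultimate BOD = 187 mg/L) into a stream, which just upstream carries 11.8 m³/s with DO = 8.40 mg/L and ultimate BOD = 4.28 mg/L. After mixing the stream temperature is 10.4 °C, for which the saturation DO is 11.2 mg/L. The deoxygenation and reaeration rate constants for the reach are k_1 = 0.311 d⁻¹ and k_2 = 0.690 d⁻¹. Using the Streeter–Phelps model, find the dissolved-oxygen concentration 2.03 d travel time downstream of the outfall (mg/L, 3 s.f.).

DO ≈ 1.05 mg/L

Mixed DO = (11.8×8.40 + 2.78×2.03)/(11.8+2.78) = 104.8/14.58 = 7.185 mg/L.
Mixed L₀ = (11.8×4.28 + 2.78×187)/(14.58) = 570.4/14.58 = 39.12 mg/L.
Initial deficit D₀ = C_s − DO₀ = 11.2 − 7.185 = 4.015 mg/L.
D(2.03) = [0.311×39.12/(0.690−0.311)](e^(−0.311×2.03) − e^(−0.690×2.03)) + 4.015 e^(−0.690×2.03)
= 32.10 × (0.5319 − 0.2464) + 4.015 × 0.2464 = 10.15 mg/L.
DO = 11.2 − 10.15 = 1.047 mg/L.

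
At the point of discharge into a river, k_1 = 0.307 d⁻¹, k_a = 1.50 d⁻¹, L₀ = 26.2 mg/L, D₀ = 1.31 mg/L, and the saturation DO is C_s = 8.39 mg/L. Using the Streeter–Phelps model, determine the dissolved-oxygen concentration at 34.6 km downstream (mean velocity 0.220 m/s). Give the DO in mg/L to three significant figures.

DO ≈ 4.89 mg/L

Travel time t = x/v = 34.6 km / (0.220 m/s) = 34600 m / 0.220 m/s = 157300 s = 1.820 d.
k_1 L₀/(k_a−k_1) = 0.307×26.2/(1.50−0.307) = 8.043/1.193 = 6.742 mg/L.
e^(−k_1 t) = e^(−0.307×1.820) = 0.5719; e^(−k_a t) = e^(−1.50×1.820) = 0.06519.
D = 6.742 × (0.5719 − 0.06519) + 1.31 × 0.06519 = 3.416 + 0.08540 = 3.502 mg/L.
DO = C_s − D = 8.39 − 3.502 = 4.888 mg/L.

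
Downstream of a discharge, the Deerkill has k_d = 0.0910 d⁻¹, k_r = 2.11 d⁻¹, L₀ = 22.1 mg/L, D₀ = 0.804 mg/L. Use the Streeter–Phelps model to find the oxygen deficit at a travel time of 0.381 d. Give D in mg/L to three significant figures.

D ≈ 0.876 mg/L

k_d L₀/(k_r−k_d) = 0.0910×22.1/(2.11−0.0910) = 2.011/2.019 = 0.9961 mg/L.
e^(−k_d t) = e^(−0.0910×0.3810) = 0.9659; e^(−k_r t) = e^(−2.11×0.3810) = 0.4476.
D = 0.9961 × (0.9659 − 0.4476) + 0.804 × 0.4476 = 0.5163 + 0.3599 = 0.8762 mg/L.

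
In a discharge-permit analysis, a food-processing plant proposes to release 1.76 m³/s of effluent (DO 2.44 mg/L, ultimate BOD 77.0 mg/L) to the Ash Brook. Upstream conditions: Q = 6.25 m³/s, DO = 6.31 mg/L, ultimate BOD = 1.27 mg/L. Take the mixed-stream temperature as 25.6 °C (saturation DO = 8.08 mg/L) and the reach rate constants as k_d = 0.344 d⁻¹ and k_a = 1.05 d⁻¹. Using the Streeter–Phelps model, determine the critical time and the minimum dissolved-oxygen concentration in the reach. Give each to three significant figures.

t_c ≈ 1.07 d; minimum DO ≈ 4.03 mg/L

Mixed DO = (6.25×6.31 + 1.76×2.44)/(6.25+1.76) = 43.73/8.010 = 5.460 mg/L.
Mixed L₀ = (6.25×1.27 + 1.76×77.0)/(8.010) = 143.5/8.010 = 17.91 mg/L.
Initial deficit D₀ = C_s − DO₀ = 8.08 − 5.460 = 2.620 mg/L.
t_c = (1/0.7060) ln[(1.05/0.344)(1 − 2.620×0.7060/(0.344×17.91))] = 1.416 × ln(2.136) = 1.075 d.
D_c = (0.344/1.05) × 17.91 × e^(−0.344×1.075) = 0.3276 × 17.91 × 0.6909 = 4.054 mg/L.
Minimum DO = 8.08 − 4.054 = 4.026 mg/L.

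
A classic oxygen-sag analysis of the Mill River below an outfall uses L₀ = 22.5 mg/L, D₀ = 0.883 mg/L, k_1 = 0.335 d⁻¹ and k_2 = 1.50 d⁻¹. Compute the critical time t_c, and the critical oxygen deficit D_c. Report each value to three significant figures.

At the critical point dD/dt = 0, so k_1 L₀ e^(−k_1 t) = k_2 D. Substituting D(t) from the Streeter–Phelps equation and solving for t gives
t_c = ln[(k_2/k_1)(1 − D₀(k_2−k_1)/(k_1 L₀))] / (k_2−k_1).
Here k_2−k_1 = 1.165 d⁻¹ and 1 − D₀(k_2−k_1)/(k_1 L₀) = 1 − 0.883×1.165/(0.335×22.5) = 0.8635, so
t_c = ln(4.478 × 0.8635) / 1.165 = 1.352 / 1.165 = 1.161 d.
L(t_c) = L₀ e^(−k_1 t_c) = 22.5 × 0.6778 = 15.25 mg/L, and at the critical point k_2 D_c = k_1 L, so D_c = (0.335/1.50) × 15.25 = 3.406 mg/L.

t_c ≈ 1.16 d; D_c ≈ 3.41 mg/L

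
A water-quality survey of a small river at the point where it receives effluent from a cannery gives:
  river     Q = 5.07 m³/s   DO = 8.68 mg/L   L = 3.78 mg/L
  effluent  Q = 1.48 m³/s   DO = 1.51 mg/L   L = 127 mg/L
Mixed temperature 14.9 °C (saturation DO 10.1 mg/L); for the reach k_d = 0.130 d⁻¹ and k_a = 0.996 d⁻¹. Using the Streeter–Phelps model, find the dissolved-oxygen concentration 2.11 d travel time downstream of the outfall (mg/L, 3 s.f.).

DO ≈ 6.70 mg/L

Mixed DO = (5.07×8.68 + 1.48×1.51)/(5.07+1.48) = 46.24/6.550 = 7.060 mg/L.
Mixed L₀ = (5.07×3.78 + 1.48×127)/(6.550) = 207.1/6.550 = 31.62 mg/L.
Initial deficit D₀ = C_s − DO₀ = 10.1 − 7.060 = 3.040 mg/L.
D(2.11) = [0.130×31.62/(0.996−0.130)](e^(−0.130×2.11) − e^(−0.996×2.11)) + 3.040 e^(−0.996×2.11)
= 4.747 × (0.7601 − 0.1223) + 3.040 × 0.1223 = 3.399 mg/L.
DO = 10.1 − 3.399 = 6.701 mg/L.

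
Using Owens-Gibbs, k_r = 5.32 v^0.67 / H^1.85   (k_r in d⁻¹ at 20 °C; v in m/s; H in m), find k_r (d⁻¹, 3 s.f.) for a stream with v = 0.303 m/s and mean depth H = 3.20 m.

k_r ≈ 0.278 d⁻¹

k_r = 5.32 × 0.303^0.67 / 3.20^1.85 = 5.32 × 0.4493 / 8.601 = 0.2779 d⁻¹.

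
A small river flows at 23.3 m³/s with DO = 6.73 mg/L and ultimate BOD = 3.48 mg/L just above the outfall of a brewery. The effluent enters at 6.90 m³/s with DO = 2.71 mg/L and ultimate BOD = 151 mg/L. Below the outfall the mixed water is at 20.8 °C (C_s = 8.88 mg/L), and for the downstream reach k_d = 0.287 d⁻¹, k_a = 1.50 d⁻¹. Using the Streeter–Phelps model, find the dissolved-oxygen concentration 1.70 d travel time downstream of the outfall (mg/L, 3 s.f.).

DO ≈ 3.93 mg/L

Mixed DO = (23.3×6.73 + 6.90×2.71)/(23.3+6.90) = 175.5/30.20 = 5.812 mg/L.
Mixed L₀ = (23.3×3.48 + 6.90×151)/(30.20) = 1123/30.20 = 37.18 mg/L.
Initial deficit D₀ = C_s − DO₀ = 8.88 − 5.812 = 3.068 mg/L.
D(1.70) = [0.287×37.18/(1.50−0.287)](e^(−0.287×1.70) − e^(−1.50×1.70)) + 3.068 e^(−1.50×1.70)
= 8.798 × (0.6139 − 0.07808) + 3.068 × 0.07808 = 4.954 mg/L.
DO = 8.88 − 4.954 = 3.926 mg/L.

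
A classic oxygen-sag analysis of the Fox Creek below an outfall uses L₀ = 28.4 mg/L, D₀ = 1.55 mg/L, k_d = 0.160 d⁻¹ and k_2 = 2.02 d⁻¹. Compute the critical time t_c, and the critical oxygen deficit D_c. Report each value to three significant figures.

t_c ≈ 0.822 d; D_c ≈ 1.97 mg/L

t_c = [1/(k_2−k_d)] ln[(k_2/k_d)(1 − D₀(k_2−k_d)/(k_d L₀))]
= [1/(2.02−0.160)] ln[(2.02/0.160)(1 − 1.55×1.860/(0.160×28.4))]
= (1/1.860) ln[12.62 × 0.3655] = 0.5376 × ln(4.615) = 0.5376 × 1.529 = 0.8222 d.
L(t_c) = L₀ e^(−k_d t_c) = 28.4 × 0.8767 = 24.90 mg/L, and at the critical point k_2 D_c = k_d L, so D_c = (0.160/2.02) × 24.90 = 1.972 mg/L.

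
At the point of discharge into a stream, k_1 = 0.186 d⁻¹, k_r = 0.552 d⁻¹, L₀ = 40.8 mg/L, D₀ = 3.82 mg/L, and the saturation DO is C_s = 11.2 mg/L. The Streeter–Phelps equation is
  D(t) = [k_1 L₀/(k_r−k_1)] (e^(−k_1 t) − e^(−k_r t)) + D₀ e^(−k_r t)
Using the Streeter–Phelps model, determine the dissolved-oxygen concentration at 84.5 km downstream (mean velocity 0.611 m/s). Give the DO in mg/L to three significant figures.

DO ≈ 2.80 mg/L

Travel time t = x/v = 84.5 km / (0.611 m/s) = 84500 m / 0.611 m/s = 138300 s = 1.601 d.
k_1 L₀/(k_r−k_1) = 0.186×40.8/(0.552−0.186) = 7.589/0.3660 = 20.73 mg/L.
e^(−k_1 t) = e^(−0.186×1.601) = 0.7425; e^(−k_r t) = e^(−0.552×1.601) = 0.4133.
D = 20.73 × (0.7425 − 0.4133) + 3.82 × 0.4133 = 6.826 + 1.579 = 8.405 mg/L.
DO = C_s − D = 11.2 − 8.405 = 2.795 mg/L.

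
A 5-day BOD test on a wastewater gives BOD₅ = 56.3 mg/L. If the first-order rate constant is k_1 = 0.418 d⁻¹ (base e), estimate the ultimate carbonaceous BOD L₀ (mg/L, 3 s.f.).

BOD₅ = L₀(1 − e^(−5k_1)) ⇒ L₀ = BOD₅ / (1 − e^(−5×0.418))
= 56.3 / (1 − 0.1237) = 56.3 / 0.8763 = 64.25 mg/L.

L₀ ≈ 64.2 mg/L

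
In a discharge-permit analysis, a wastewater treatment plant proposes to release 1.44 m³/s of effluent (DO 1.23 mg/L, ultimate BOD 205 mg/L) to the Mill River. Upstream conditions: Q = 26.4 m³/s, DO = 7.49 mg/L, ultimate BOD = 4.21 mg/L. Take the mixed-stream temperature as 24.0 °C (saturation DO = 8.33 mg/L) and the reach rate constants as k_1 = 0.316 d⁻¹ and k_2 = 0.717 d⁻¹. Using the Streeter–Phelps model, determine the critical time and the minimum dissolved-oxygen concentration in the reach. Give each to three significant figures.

t_c ≈ 1.78 d; minimum DO ≈ 4.66 mg/L

Mixed DO = (26.4×7.49 + 1.44×1.23)/(26.4+1.44) = 199.5/27.84 = 7.166 mg/L.
Mixed L₀ = (26.4×4.21 + 1.44×205)/(27.84) = 406.3/27.84 = 14.60 mg/L.
Initial deficit D₀ = C_s − DO₀ = 8.33 − 7.166 = 1.164 mg/L.
t_c = (1/0.4010) ln[(0.717/0.316)(1 − 1.164×0.4010/(0.316×14.60))] = 2.494 × ln(2.039) = 1.777 d.
D_c = (0.316/0.717) × 14.60 × e^(−0.316×1.777) = 0.4407 × 14.60 × 0.5703 = 3.669 mg/L.
Minimum DO = 8.33 − 3.669 = 4.661 mg/L.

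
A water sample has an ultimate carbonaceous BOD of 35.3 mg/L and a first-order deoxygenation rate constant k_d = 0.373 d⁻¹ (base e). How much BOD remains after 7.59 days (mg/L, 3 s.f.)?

L_t = L₀ e^(−k_d t) = 35.3 × e^(−0.373×7.59) = 35.3 × 0.05895 = 2.081 mg/L.

L ≈ 2.08 mg/L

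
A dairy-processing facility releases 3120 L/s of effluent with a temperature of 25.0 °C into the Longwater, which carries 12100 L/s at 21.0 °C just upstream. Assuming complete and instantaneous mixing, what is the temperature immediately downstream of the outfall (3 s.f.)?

21.8 °C

Flow-weighted mixing: C = (Q_r C_r + Q_w C_w)/(Q_r + Q_w)
= (12100×21.0 + 3120×25.0)/(12100 + 3120) = 332100/15220 = 21.82 °C.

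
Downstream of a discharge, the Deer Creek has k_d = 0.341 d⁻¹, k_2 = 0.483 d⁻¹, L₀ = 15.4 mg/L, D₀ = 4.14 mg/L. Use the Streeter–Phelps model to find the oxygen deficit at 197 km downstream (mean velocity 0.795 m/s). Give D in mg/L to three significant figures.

D ≈ 5.69 mg/L

Travel time t = x/v = 197 km / (0.795 m/s) = 197000 m / 0.795 m/s = 247800 s = 2.868 d.
k_d L₀/(k_2−k_d) = 0.341×15.4/(0.483−0.341) = 5.251/0.1420 = 36.98 mg/L.
e^(−k_d t) = e^(−0.341×2.868) = 0.3761; e^(−k_2 t) = e^(−0.483×2.868) = 0.2503.
D = 36.98 × (0.3761 − 0.2503) + 4.14 × 0.2503 = 4.652 + 1.036 = 5.689 mg/L.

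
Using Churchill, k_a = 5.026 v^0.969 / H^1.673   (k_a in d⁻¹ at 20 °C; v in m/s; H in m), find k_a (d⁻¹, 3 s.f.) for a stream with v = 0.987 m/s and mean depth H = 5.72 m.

k_a ≈ 0.268 d⁻¹

k_a = 5.026 × 0.987^0.969 / 5.72^1.673 = 5.026 × 0.9874 / 18.50 = 0.2683 d⁻¹.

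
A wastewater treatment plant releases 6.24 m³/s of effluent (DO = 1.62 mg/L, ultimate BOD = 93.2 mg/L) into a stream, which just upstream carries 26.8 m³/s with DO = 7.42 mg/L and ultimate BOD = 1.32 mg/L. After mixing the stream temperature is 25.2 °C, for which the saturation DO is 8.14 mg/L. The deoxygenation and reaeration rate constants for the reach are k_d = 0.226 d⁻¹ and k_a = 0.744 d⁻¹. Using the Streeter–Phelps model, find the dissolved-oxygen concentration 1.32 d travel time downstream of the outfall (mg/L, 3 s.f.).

Mixed DO = (26.8×7.42 + 6.24×1.62)/(26.8+6.24) = 209.0/33.04 = 6.325 mg/L.
Mixed L₀ = (26.8×1.32 + 6.24×93.2)/(33.04) = 616.9/33.04 = 18.67 mg/L.
Initial deficit D₀ = C_s − DO₀ = 8.14 − 6.325 = 1.815 mg/L.
D(1.32) = [0.226×18.67/(0.744−0.226)](e^(−0.226×1.32) − e^(−0.744×1.32)) + 1.815 e^(−0.744×1.32)
= 8.147 × (0.7421 − 0.3745) + 1.815 × 0.3745 = 3.674 mg/L.
DO = 8.14 − 3.674 = 4.466 mg/L.

DO ≈ 4.47 mg/L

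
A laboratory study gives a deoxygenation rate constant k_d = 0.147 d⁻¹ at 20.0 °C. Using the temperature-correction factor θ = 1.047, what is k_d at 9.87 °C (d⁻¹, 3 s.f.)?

k_d ≈ 0.0923 d⁻¹

k_d(T₂) = k_d(T₁) · θ^(T₂−T₁) = 0.147 × 1.047^(9.87−20.0)
= 0.147 × 1.047^-10.1 = 0.147 × 0.6280 = 0.09231 d⁻¹.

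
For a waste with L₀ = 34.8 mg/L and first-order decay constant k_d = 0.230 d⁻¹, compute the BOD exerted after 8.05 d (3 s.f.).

y_t = L₀(1 − e^(−k_d t)) = 34.8 × (1 − e^(−0.230×8.05))
= 34.8 × (1 − 0.1570) = 34.8 × 0.8430 = 29.34 mg/L.

y ≈ 29.3 mg/L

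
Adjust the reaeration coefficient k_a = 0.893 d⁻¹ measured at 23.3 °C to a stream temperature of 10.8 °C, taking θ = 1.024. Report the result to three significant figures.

k_a ≈ 0.664 d⁻¹

k_a(T₂) = k_a(T₁) · θ^(T₂−T₁) = 0.893 × 1.024^(10.8−23.3)
= 0.893 × 1.024^-12.5 = 0.893 × 0.7434 = 0.6639 d⁻¹.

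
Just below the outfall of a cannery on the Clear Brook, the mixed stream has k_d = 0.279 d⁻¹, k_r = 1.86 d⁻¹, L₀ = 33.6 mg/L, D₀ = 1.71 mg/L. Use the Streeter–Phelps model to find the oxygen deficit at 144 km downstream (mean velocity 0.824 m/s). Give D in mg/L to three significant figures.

D ≈ 3.27 mg/L

Travel time t = x/v = 144 km / (0.824 m/s) = 144000 m / 0.824 m/s = 174800 s = 2.023 d.
k_d L₀/(k_r−k_d) = 0.279×33.6/(1.86−0.279) = 9.374/1.581 = 5.929 mg/L.
e^(−k_d t) = e^(−0.279×2.023) = 0.5687; e^(−k_r t) = e^(−1.86×2.023) = 0.02323.
D = 5.929 × (0.5687 − 0.02323) + 1.71 × 0.02323 = 3.235 + 0.03973 = 3.274 mg/L.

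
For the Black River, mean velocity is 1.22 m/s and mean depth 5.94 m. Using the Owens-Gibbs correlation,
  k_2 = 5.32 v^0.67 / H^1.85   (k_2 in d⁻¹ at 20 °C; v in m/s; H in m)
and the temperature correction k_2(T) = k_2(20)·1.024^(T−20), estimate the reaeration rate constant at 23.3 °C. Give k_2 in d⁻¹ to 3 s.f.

k_2(20) = 5.32 × 1.22^0.67 / 5.94^1.85 = 5.32 × 1.143 / 27.01 = 0.2250 d⁻¹.
k_2(23.3) = 0.2250 × 1.024^(23.3−20) = 0.2250 × 1.081 = 0.2434 d⁻¹.

k_2 ≈ 0.243 d⁻¹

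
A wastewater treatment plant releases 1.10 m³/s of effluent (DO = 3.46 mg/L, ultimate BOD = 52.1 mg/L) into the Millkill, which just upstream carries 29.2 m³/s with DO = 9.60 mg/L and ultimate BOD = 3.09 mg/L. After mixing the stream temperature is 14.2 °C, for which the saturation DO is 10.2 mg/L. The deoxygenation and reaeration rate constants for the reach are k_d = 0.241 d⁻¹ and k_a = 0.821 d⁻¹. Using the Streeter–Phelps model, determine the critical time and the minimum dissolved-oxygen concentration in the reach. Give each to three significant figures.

t_c ≈ 1.21 d; minimum DO ≈ 9.13 mg/L

Mixed DO = (29.2×9.60 + 1.10×3.46)/(29.2+1.10) = 284.1/30.30 = 9.377 mg/L.
Mixed L₀ = (29.2×3.09 + 1.10×52.1)/(30.30) = 147.5/30.30 = 4.869 mg/L.
Initial deficit D₀ = C_s − DO₀ = 10.2 − 9.377 = 0.8229 mg/L.
t_c = (1/0.5800) ln[(0.821/0.241)(1 − 0.8229×0.5800/(0.241×4.869))] = 1.724 × ln(2.021) = 1.213 d.
D_c = (0.241/0.821) × 4.869 × e^(−0.241×1.213) = 0.2935 × 4.869 × 0.7465 = 1.067 mg/L.
Minimum DO = 10.2 − 1.067 = 9.133 mg/L.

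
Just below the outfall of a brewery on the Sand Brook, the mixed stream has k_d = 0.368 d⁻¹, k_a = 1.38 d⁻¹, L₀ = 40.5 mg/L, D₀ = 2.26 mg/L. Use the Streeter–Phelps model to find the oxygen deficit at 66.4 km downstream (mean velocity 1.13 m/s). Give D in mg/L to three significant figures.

Travel time t = x/v = 66.4 km / (1.13 m/s) = 66400 m / 1.13 m/s = 58760 s = 0.6801 d.
k_d L₀/(k_a−k_d) = 0.368×40.5/(1.38−0.368) = 14.90/1.012 = 14.73 mg/L.
e^(−k_d t) = e^(−0.368×0.6801) = 0.7786; e^(−k_a t) = e^(−1.38×0.6801) = 0.3912.
D = 14.73 × (0.7786 − 0.3912) + 2.26 × 0.3912 = 5.705 + 0.8841 = 6.589 mg/L.

D ≈ 6.59 mg/L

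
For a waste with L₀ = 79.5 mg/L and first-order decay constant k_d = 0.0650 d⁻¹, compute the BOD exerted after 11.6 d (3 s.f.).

y ≈ 42.1 mg/L

y_t = L₀(1 − e^(−k_d t)) = 79.5 × (1 − e^(−0.0650×11.6))
= 79.5 × (1 − 0.4705) = 79.5 × 0.5295 = 42.10 mg/L.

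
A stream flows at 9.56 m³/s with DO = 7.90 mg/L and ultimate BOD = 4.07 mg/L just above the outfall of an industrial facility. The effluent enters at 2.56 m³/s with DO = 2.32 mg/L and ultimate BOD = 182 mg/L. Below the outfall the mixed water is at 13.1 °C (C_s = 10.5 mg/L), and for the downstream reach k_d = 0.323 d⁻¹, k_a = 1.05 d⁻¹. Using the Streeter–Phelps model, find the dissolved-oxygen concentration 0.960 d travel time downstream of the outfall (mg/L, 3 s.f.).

DO ≈ 2.30 mg/L

Mixed DO = (9.56×7.90 + 2.56×2.32)/(9.56+2.56) = 81.46/12.12 = 6.721 mg/L.
Mixed L₀ = (9.56×4.07 + 2.56×182)/(12.12) = 504.8/12.12 = 41.65 mg/L.
Initial deficit D₀ = C_s − DO₀ = 10.5 − 6.721 = 3.779 mg/L.
D(0.960) = [0.323×41.65/(1.05−0.323)](e^(−0.323×0.960) − e^(−1.05×0.960)) + 3.779 e^(−1.05×0.960)
= 18.51 × (0.7334 − 0.3649) + 3.779 × 0.3649 = 8.197 mg/L.
DO = 10.5 − 8.197 = 2.303 mg/L.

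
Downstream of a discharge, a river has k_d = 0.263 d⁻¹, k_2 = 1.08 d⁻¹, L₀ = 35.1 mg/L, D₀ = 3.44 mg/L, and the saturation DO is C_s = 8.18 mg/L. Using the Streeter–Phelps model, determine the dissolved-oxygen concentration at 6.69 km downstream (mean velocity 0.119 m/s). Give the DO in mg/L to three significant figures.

Travel time t = x/v = 6.69 km / (0.119 m/s) = 6690 m / 0.119 m/s = 56220 s = 0.6507 d.
k_d L₀/(k_2−k_d) = 0.263×35.1/(1.08−0.263) = 9.231/0.8170 = 11.30 mg/L.
e^(−k_d t) = e^(−0.263×0.6507) = 0.8427; e^(−k_2 t) = e^(−1.08×0.6507) = 0.4952.
D = 11.30 × (0.8427 − 0.4952) + 3.44 × 0.4952 = 3.926 + 1.704 = 5.630 mg/L.
DO = C_s − D = 8.18 − 5.630 = 2.550 mg/L.

DO ≈ 2.55 mg/L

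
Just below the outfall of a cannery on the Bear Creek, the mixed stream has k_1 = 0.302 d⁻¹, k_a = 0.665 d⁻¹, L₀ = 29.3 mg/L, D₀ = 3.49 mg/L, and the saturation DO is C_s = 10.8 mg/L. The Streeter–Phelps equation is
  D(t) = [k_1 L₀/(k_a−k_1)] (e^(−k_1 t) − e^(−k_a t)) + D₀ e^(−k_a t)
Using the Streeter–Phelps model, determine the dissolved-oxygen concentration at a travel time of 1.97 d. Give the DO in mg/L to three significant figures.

DO ≈ 2.99 mg/L

k_1 L₀/(k_a−k_1) = 0.302×29.3/(0.665−0.302) = 8.849/0.3630 = 24.38 mg/L.
e^(−k_1 t) = e^(−0.302×1.970) = 0.5516; e^(−k_a t) = e^(−0.665×1.970) = 0.2698.
D = 24.38 × (0.5516 − 0.2698) + 3.49 × 0.2698 = 6.869 + 0.9416 = 7.811 mg/L.
DO = C_s − D = 10.8 − 7.811 = 2.989 mg/L.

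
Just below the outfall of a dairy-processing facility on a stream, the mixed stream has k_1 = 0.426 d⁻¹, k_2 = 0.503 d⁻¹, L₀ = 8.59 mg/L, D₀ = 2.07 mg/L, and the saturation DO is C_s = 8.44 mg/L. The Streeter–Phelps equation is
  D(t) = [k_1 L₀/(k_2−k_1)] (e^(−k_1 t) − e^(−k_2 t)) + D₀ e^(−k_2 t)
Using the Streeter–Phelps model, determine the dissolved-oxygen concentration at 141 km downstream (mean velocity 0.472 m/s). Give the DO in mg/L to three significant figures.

Travel time t = x/v = 141 km / (0.472 m/s) = 141000 m / 0.472 m/s = 298700 s = 3.458 d.
k_1 L₀/(k_2−k_1) = 0.426×8.59/(0.503−0.426) = 3.659/0.07700 = 47.52 mg/L.
e^(−k_1 t) = e^(−0.426×3.458) = 0.2293; e^(−k_2 t) = e^(−0.503×3.458) = 0.1757.
D = 47.52 × (0.2293 − 0.1757) + 2.07 × 0.1757 = 2.547 + 0.3636 = 2.910 mg/L.
DO = C_s − D = 8.44 − 2.910 = 5.530 mg/L.

DO ≈ 5.53 mg/L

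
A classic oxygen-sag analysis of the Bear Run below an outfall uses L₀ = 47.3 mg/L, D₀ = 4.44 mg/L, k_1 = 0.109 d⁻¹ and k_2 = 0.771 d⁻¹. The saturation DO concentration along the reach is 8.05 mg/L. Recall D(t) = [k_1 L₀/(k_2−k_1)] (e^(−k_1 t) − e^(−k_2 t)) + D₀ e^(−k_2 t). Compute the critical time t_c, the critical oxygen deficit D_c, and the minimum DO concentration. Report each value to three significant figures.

t_c ≈ 1.68 d; D_c ≈ 5.57 mg/L; min DO ≈ 2.48 mg/L

With k_2/k_1 = 7.073 and 1 − D₀(k_2−k_1)/(k_1 L₀) = 0.4299,
t_c = ln(7.073 × 0.4299) / (0.771 − 0.109) = ln(3.041) / 0.6620 = 1.112/0.6620 = 1.680 d.
D_c = (k_1/k_2) L₀ e^(−k_1 t_c) = (0.109/0.771) × 47.3 × e^(−0.109×1.680) = 0.1414 × 47.3 × 0.8327 = 5.568 mg/L.
Minimum DO = C_s − D_c = 8.05 − 5.568 = 2.482 mg/L.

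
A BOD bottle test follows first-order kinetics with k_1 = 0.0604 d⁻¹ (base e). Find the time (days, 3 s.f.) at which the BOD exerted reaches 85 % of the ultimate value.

t ≈ 31.4 d

y/L₀ = 1 − e^(−k_1 t) = 0.85 ⇒ e^(−k_1 t) = 0.150
t = −ln(0.150) / 0.0604 = 1.897 / 0.0604 = 31.41 d.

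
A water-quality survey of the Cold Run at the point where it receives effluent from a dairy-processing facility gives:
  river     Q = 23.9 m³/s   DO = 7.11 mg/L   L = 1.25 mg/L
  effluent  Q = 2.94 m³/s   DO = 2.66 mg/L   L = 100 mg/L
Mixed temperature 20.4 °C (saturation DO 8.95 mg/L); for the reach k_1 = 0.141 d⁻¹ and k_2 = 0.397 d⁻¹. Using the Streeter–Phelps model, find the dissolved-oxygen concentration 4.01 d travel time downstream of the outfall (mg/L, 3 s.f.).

Mixed DO = (23.9×7.11 + 2.94×2.66)/(23.9+2.94) = 177.7/26.84 = 6.623 mg/L.
Mixed L₀ = (23.9×1.25 + 2.94×100)/(26.84) = 323.9/26.84 = 12.07 mg/L.
Initial deficit D₀ = C_s − DO₀ = 8.95 − 6.623 = 2.327 mg/L.
D(4.01) = [0.141×12.07/(0.397−0.141)](e^(−0.141×4.01) − e^(−0.397×4.01)) + 2.327 e^(−0.397×4.01)
= 6.646 × (0.5681 − 0.2035) + 2.327 × 0.2035 = 2.897 mg/L.
DO = 8.95 − 2.897 = 6.053 mg/L.

DO ≈ 6.05 mg/L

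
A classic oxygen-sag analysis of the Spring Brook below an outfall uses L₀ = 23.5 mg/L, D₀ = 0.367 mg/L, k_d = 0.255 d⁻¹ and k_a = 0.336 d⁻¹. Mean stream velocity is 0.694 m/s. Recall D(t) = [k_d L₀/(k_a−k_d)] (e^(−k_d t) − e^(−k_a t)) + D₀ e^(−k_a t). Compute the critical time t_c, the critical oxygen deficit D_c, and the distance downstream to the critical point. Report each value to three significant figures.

At the critical point dD/dt = 0, so k_d L₀ e^(−k_d t) = k_a D. Substituting D(t) from the Streeter–Phelps equation and solving for t gives
t_c = ln[(k_a/k_d)(1 − D₀(k_a−k_d)/(k_d L₀))] / (k_a−k_d).
Here k_a−k_d = 0.08100 d⁻¹ and 1 − D₀(k_a−k_d)/(k_d L₀) = 1 − 0.367×0.08100/(0.255×23.5) = 0.9950, so
t_c = ln(1.318 × 0.9950) / 0.08100 = 0.2709 / 0.08100 = 3.344 d.
D_c = (k_d/k_a) L₀ e^(−k_d t_c) = (0.255/0.336) × 23.5 × e^(−0.255×3.344) = 0.7589 × 23.5 × 0.4262 = 7.602 mg/L.
x_c = v t_c = 0.694 m/s × 3.344 d × 86400 s/d = 200500 m ≈ 201 km.

t_c ≈ 3.34 d; D_c ≈ 7.60 mg/L; x_c ≈ 201 km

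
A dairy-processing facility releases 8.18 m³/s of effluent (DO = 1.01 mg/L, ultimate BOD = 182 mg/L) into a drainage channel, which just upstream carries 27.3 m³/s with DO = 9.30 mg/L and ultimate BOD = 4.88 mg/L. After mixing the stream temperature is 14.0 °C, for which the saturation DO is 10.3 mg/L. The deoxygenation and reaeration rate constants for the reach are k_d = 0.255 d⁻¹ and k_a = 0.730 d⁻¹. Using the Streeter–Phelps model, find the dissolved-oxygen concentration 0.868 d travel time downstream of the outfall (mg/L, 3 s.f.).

DO ≈ 2.11 mg/L

Mixed DO = (27.3×9.30 + 8.18×1.01)/(27.3+8.18) = 262.2/35.48 = 7.389 mg/L.
Mixed L₀ = (27.3×4.88 + 8.18×182)/(35.48) = 1622/35.48 = 45.72 mg/L.
Initial deficit D₀ = C_s − DO₀ = 10.3 − 7.389 = 2.911 mg/L.
D(0.868) = [0.255×45.72/(0.730−0.255)](e^(−0.255×0.868) − e^(−0.730×0.868)) + 2.911 e^(−0.730×0.868)
= 24.54 × (0.8014 − 0.5307) + 2.911 × 0.5307 = 8.191 mg/L.
DO = 10.3 − 8.191 = 2.109 mg/L.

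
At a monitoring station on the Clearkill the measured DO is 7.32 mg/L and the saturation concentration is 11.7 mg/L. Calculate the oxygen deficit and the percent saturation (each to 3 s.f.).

D = C_s − C = 11.7 − 7.32 = 4.38 mg/L.
% saturation = 7.32/11.7 × 100 = 62.6 %.

D ≈ 4.38 mg/L; 62.6 % saturation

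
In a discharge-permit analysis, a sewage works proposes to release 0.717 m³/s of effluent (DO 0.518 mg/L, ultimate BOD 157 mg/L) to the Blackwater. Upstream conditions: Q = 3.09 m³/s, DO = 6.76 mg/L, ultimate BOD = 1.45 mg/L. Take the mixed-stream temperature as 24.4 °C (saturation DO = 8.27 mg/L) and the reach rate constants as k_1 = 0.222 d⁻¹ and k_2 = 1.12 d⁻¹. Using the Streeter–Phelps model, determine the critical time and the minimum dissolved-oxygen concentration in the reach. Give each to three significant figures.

t_c ≈ 1.32 d; minimum DO ≈ 3.72 mg/L

Mixed DO = (3.09×6.76 + 0.717×0.518)/(3.09+0.717) = 21.26/3.807 = 5.584 mg/L.
Mixed L₀ = (3.09×1.45 + 0.717×157)/(3.807) = 117.0/3.807 = 30.75 mg/L.
Initial deficit D₀ = C_s − DO₀ = 8.27 − 5.584 = 2.686 mg/L.
t_c = (1/0.8980) ln[(1.12/0.222)(1 − 2.686×0.8980/(0.222×30.75))] = 1.114 × ln(3.262) = 1.317 d.
D_c = (0.222/1.12) × 30.75 × e^(−0.222×1.317) = 0.1982 × 30.75 × 0.7465 = 4.550 mg/L.
Minimum DO = 8.27 − 4.550 = 3.720 mg/L.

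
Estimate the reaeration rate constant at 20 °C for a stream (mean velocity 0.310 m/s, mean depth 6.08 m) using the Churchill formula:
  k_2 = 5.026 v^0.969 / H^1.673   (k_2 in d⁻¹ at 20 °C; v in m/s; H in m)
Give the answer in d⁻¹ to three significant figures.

k_2 ≈ 0.0789 d⁻¹

k_2 = 5.026 × 0.310^0.969 / 6.08^1.673 = 5.026 × 0.3215 / 20.49 = 0.07886 d⁻¹.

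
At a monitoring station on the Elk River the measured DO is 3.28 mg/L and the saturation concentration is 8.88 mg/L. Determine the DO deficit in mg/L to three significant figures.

D = C_s − C = 8.88 − 3.28 = 5.60 mg/L.

D ≈ 5.60 mg/L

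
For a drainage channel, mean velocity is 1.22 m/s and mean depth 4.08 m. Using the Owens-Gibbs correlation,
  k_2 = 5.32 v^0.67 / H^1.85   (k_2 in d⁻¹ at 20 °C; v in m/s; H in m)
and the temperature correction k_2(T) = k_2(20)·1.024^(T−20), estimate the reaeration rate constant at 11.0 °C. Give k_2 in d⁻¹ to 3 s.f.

k_2(20) = 5.32 × 1.22^0.67 / 4.08^1.85 = 5.32 × 1.143 / 13.48 = 0.4509 d⁻¹.
k_2(11.0) = 0.4509 × 1.024^(11.0−20) = 0.4509 × 0.8078 = 0.3642 d⁻¹.

k_2 ≈ 0.364 d⁻¹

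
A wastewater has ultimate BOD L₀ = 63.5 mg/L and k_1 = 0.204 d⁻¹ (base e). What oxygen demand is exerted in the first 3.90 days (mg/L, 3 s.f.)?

y ≈ 34.8 mg/L

y_t = L₀(1 − e^(−k_1 t)) = 63.5 × (1 − e^(−0.204×3.90))
= 63.5 × (1 − 0.4513) = 63.5 × 0.5487 = 34.84 mg/L.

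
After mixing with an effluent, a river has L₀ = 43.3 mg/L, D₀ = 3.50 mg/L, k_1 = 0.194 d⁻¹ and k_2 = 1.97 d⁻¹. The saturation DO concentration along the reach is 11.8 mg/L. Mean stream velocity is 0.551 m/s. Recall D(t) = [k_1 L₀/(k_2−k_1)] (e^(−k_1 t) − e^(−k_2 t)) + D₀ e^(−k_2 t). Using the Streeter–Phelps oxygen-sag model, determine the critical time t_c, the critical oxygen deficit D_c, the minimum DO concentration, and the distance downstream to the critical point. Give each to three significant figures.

t_c ≈ 0.547 d; D_c ≈ 3.83 mg/L; min DO ≈ 7.97 mg/L; x_c ≈ 26.0 km

t_c = [1/(k_2−k_1)] ln[(k_2/k_1)(1 − D₀(k_2−k_1)/(k_1 L₀))]
= [1/(1.97−0.194)] ln[(1.97/0.194)(1 − 3.50×1.776/(0.194×43.3))]
= (1/1.776) ln[10.15 × 0.2600] = 0.5631 × ln(2.640) = 0.5631 × 0.9709 = 0.5467 d.
D_c = (k_1/k_2) L₀ e^(−k_1 t_c) = (0.194/1.97) × 43.3 × e^(−0.194×0.5467) = 0.09848 × 43.3 × 0.8994 = 3.835 mg/L.
Minimum DO = C_s − D_c = 11.8 − 3.835 = 7.965 mg/L.
x_c = v t_c = 0.551 m/s × 0.5467 d × 86400 s/d = 26030 m ≈ 26.0 km.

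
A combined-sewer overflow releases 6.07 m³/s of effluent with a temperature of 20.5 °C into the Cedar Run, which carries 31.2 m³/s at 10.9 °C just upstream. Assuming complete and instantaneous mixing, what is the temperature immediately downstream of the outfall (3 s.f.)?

12.5 °C

Flow-weighted mixing: C = (Q_r C_r + Q_w C_w)/(Q_r + Q_w)
= (31.2×10.9 + 6.07×20.5)/(31.2 + 6.07) = 464.5/37.27 = 12.46 °C.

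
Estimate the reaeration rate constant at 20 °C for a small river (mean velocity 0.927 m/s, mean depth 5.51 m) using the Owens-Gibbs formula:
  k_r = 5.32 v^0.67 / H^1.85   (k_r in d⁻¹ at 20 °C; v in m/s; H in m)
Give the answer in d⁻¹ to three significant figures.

k_r = 5.32 × 0.927^0.67 / 5.51^1.85 = 5.32 × 0.9505 / 23.50 = 0.2151 d⁻¹.

k_r ≈ 0.215 d⁻¹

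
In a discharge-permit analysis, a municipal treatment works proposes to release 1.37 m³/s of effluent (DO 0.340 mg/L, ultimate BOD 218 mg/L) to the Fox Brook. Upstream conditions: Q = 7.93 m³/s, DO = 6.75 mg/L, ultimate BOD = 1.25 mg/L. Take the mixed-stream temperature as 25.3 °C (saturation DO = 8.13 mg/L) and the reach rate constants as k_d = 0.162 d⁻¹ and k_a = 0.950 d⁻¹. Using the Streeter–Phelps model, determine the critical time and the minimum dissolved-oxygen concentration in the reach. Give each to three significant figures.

Mixed DO = (7.93×6.75 + 1.37×0.340)/(7.93+1.37) = 53.99/9.300 = 5.806 mg/L.
Mixed L₀ = (7.93×1.25 + 1.37×218)/(9.300) = 308.6/9.300 = 33.18 mg/L.
Initial deficit D₀ = C_s − DO₀ = 8.13 − 5.806 = 2.324 mg/L.
t_c = (1/0.7880) ln[(0.950/0.162)(1 − 2.324×0.7880/(0.162×33.18))] = 1.269 × ln(3.866) = 1.716 d.
D_c = (0.162/0.950) × 33.18 × e^(−0.162×1.716) = 0.1705 × 33.18 × 0.7573 = 4.285 mg/L.
Minimum DO = 8.13 − 4.285 = 3.845 mg/L.

t_c ≈ 1.72 d; minimum DO ≈ 3.85 mg/L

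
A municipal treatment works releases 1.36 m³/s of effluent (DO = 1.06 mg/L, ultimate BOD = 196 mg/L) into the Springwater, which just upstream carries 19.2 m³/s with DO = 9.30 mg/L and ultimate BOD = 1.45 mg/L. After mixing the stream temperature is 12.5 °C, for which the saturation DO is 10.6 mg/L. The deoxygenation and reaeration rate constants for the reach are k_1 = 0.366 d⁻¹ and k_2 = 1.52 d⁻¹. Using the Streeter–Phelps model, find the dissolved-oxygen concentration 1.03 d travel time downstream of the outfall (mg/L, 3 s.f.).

Mixed DO = (19.2×9.30 + 1.36×1.06)/(19.2+1.36) = 180.0/20.56 = 8.755 mg/L.
Mixed L₀ = (19.2×1.45 + 1.36×196)/(20.56) = 294.4/20.56 = 14.32 mg/L.
Initial deficit D₀ = C_s − DO₀ = 10.6 − 8.755 = 1.845 mg/L.
D(1.03) = [0.366×14.32/(1.52−0.366)](e^(−0.366×1.03) − e^(−1.52×1.03)) + 1.845 e^(−1.52×1.03)
= 4.541 × (0.6859 − 0.2090) + 1.845 × 0.2090 = 2.552 mg/L.
DO = 10.6 − 2.552 = 8.048 mg/L.

DO ≈ 8.05 mg/L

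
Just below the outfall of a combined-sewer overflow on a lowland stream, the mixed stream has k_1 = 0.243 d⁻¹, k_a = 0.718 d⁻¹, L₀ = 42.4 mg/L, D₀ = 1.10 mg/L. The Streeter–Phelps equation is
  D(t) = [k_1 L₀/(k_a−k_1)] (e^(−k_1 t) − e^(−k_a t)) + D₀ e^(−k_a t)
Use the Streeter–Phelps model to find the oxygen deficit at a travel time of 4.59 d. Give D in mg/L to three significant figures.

k_1 L₀/(k_a−k_1) = 0.243×42.4/(0.718−0.243) = 10.30/0.4750 = 21.69 mg/L.
e^(−k_1 t) = e^(−0.243×4.590) = 0.3278; e^(−k_a t) = e^(−0.718×4.590) = 0.03705.
D = 21.69 × (0.3278 − 0.03705) + 1.10 × 0.03705 = 6.307 + 0.04075 = 6.347 mg/L.

D ≈ 6.35 mg/L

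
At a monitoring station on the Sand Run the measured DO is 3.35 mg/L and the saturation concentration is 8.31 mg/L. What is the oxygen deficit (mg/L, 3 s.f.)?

D ≈ 4.96 mg/L

D = C_s − C = 8.31 − 3.35 = 4.96 mg/L.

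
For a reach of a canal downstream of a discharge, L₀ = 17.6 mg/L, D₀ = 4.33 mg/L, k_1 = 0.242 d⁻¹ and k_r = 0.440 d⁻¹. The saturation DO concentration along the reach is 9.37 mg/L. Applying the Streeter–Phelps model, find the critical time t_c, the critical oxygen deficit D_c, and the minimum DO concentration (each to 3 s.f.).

t_c ≈ 1.88 d; D_c ≈ 6.14 mg/L; min DO ≈ 3.23 mg/L

At the critical point dD/dt = 0, so k_1 L₀ e^(−k_1 t) = k_r D. Substituting D(t) from the Streeter–Phelps equation and solving for t gives
t_c = ln[(k_r/k_1)(1 − D₀(k_r−k_1)/(k_1 L₀))] / (k_r−k_1).
Here k_r−k_1 = 0.1980 d⁻¹ and 1 − D₀(k_r−k_1)/(k_1 L₀) = 1 − 4.33×0.1980/(0.242×17.6) = 0.7987, so
t_c = ln(1.818 × 0.7987) / 0.1980 = 0.3731 / 0.1980 = 1.884 d.
D_c = (k_1/k_r) L₀ e^(−k_1 t_c) = (0.242/0.440) × 17.6 × e^(−0.242×1.884) = 0.5500 × 17.6 × 0.6338 = 6.135 mg/L.
Minimum DO = C_s − D_c = 9.37 − 6.135 = 3.235 mg/L.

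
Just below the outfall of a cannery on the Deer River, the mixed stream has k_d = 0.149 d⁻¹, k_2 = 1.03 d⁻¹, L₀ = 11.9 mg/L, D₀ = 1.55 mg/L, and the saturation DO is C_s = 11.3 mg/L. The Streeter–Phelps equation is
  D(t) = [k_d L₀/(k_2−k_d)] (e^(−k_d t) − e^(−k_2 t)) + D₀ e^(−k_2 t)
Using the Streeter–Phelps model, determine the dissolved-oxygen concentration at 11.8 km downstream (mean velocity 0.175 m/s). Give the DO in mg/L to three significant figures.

DO ≈ 9.72 mg/L

Travel time t = x/v = 11.8 km / (0.175 m/s) = 11800 m / 0.175 m/s = 67430 s = 0.7804 d.
k_d L₀/(k_2−k_d) = 0.149×11.9/(1.03−0.149) = 1.773/0.8810 = 2.013 mg/L.
e^(−k_d t) = e^(−0.149×0.7804) = 0.8902; e^(−k_2 t) = e^(−1.03×0.7804) = 0.4476.
D = 2.013 × (0.8902 − 0.4476) + 1.55 × 0.4476 = 0.8908 + 0.6938 = 1.585 mg/L.
DO = C_s − D = 11.3 − 1.585 = 9.715 mg/L.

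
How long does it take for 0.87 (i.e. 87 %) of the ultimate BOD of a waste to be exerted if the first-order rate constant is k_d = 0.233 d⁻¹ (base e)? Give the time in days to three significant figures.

y/L₀ = 1 − e^(−k_d t) = 0.87 ⇒ e^(−k_d t) = 0.130
t = −ln(0.130) / 0.233 = 2.040 / 0.233 = 8.756 d.

t ≈ 8.76 d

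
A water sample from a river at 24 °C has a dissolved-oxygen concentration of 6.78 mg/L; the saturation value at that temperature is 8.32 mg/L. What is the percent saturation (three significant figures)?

% saturation = C/C_s × 100 = 6.78/8.32 × 100 = 81.5 %.

81.5 % saturation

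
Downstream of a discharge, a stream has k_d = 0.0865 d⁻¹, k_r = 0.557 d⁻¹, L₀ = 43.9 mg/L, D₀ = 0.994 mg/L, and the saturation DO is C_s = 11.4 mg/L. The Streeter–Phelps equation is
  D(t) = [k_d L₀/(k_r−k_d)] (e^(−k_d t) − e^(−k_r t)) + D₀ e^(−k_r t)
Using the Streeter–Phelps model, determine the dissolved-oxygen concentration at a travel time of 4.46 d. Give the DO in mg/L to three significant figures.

k_d L₀/(k_r−k_d) = 0.0865×43.9/(0.557−0.0865) = 3.797/0.4705 = 8.071 mg/L.
e^(−k_d t) = e^(−0.0865×4.460) = 0.6799; e^(−k_r t) = e^(−0.557×4.460) = 0.08339.
D = 8.071 × (0.6799 − 0.08339) + 0.994 × 0.08339 = 4.814 + 0.08289 = 4.897 mg/L.
DO = C_s − D = 11.4 − 4.897 = 6.503 mg/L.

DO ≈ 6.50 mg/L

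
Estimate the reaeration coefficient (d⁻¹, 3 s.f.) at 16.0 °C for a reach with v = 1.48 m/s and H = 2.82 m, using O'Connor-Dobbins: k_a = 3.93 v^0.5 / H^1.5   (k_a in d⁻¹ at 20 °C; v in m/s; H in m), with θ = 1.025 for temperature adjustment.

k_a(20) = 3.93 × 1.48^0.5 / 2.82^1.5 = 3.93 × 1.217 / 4.736 = 1.010 d⁻¹.
k_a(16.0) = 1.010 × 1.025^(16.0−20) = 1.010 × 0.9060 = 0.9146 d⁻¹.

k_a ≈ 0.915 d⁻¹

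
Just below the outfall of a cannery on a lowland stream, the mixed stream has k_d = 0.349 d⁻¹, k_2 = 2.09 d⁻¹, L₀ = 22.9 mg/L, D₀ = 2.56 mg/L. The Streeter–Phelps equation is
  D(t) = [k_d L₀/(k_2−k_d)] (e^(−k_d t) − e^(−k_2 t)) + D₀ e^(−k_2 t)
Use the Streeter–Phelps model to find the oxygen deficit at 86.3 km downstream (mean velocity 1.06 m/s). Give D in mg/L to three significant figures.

Travel time t = x/v = 86.3 km / (1.06 m/s) = 86300 m / 1.06 m/s = 81420 s = 0.9423 d.
k_d L₀/(k_2−k_d) = 0.349×22.9/(2.09−0.349) = 7.992/1.741 = 4.591 mg/L.
e^(−k_d t) = e^(−0.349×0.9423) = 0.7197; e^(−k_2 t) = e^(−2.09×0.9423) = 0.1395.
D = 4.591 × (0.7197 − 0.1395) + 2.56 × 0.1395 = 2.663 + 0.3572 = 3.021 mg/L.

D ≈ 3.02 mg/L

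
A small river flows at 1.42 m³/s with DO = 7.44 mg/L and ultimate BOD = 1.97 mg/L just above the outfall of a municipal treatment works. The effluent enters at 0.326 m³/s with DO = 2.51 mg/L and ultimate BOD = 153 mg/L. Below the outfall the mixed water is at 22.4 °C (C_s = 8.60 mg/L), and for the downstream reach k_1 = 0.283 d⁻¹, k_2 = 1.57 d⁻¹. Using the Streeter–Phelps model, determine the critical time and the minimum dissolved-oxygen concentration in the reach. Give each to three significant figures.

t_c ≈ 1.04 d; minimum DO ≈ 4.55 mg/L

Mixed DO = (1.42×7.44 + 0.326×2.51)/(1.42+0.326) = 11.38/1.746 = 6.520 mg/L.
Mixed L₀ = (1.42×1.97 + 0.326×153)/(1.746) = 52.68/1.746 = 30.17 mg/L.
Initial deficit D₀ = C_s − DO₀ = 8.60 − 6.520 = 2.080 mg/L.
t_c = (1/1.287) ln[(1.57/0.283)(1 − 2.080×1.287/(0.283×30.17))] = 0.7770 × ln(3.808) = 1.039 d.
D_c = (0.283/1.57) × 30.17 × e^(−0.283×1.039) = 0.1803 × 30.17 × 0.7453 = 4.053 mg/L.
Minimum DO = 8.60 − 4.053 = 4.547 mg/L.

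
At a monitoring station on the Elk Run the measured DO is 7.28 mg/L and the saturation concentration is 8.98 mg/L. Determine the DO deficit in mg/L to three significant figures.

D = C_s − C = 8.98 − 7.28 = 1.70 mg/L.

D ≈ 1.70 mg/L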